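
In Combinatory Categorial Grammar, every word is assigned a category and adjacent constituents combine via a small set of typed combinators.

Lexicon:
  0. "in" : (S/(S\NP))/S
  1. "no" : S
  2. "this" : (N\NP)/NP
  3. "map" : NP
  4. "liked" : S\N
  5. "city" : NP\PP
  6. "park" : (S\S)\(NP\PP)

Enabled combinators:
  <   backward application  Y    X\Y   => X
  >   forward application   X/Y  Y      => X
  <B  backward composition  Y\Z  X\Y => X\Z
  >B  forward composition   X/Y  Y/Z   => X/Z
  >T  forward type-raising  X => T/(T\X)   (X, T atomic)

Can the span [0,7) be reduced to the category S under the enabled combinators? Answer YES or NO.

[0,7] S   >
  [0,2] S/(S\NP)   >
    [0,1] "in" : (S/(S\NP))/S
    [1,2] "no" : S
  [2,7] S\NP   <B
    [2,5] S\NP   <B
      [2,4] N\NP   >
        [2,3] "this" : (N\NP)/NP
        [3,4] "map" : NP
      [4,5] "liked" : S\N
    [5,7] S\S   <
      [5,6] "city" : NP\PP
      [6,7] "park" : (S\S)\(NP\PP)

YES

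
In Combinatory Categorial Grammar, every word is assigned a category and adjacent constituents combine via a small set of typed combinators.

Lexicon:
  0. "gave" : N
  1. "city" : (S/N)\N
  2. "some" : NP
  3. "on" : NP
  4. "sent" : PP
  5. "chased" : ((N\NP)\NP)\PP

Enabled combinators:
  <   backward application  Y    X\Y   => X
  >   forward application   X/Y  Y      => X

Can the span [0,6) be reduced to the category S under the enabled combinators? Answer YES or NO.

YES

[0,6] S   >
  [0,2] S/N   <
    [0,1] "gave" : N
    [1,2] "city" : (S/N)\N
  [2,6] N   <
    [2,3] "some" : NP
    [3,6] N\NP   <
      [3,4] "on" : NP
      [4,6] (N\NP)\NP   <
        [4,5] "sent" : PP
        [5,6] "chased" : ((N\NP)\NP)\PP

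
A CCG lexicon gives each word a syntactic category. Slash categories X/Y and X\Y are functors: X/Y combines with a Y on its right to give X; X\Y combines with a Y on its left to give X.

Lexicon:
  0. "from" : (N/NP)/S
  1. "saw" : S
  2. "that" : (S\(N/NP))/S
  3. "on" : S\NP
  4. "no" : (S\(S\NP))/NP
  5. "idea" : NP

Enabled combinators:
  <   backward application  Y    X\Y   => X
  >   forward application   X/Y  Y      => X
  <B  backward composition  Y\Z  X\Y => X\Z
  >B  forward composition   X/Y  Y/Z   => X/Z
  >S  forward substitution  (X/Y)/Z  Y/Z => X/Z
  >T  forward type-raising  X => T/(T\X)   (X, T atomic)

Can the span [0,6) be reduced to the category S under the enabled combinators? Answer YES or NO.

YES

[0,6] S   <
  [0,2] N/NP   >
    [0,1] "from" : (N/NP)/S
    [1,2] "saw" : S
  [2,6] S\(N/NP)   >
    [2,3] "that" : (S\(N/NP))/S
    [3,6] S   <
      [3,4] "on" : S\NP
      [4,6] S\(S\NP)   >
        [4,5] "no" : (S\(S\NP))/NP
        [5,6] "idea" : NP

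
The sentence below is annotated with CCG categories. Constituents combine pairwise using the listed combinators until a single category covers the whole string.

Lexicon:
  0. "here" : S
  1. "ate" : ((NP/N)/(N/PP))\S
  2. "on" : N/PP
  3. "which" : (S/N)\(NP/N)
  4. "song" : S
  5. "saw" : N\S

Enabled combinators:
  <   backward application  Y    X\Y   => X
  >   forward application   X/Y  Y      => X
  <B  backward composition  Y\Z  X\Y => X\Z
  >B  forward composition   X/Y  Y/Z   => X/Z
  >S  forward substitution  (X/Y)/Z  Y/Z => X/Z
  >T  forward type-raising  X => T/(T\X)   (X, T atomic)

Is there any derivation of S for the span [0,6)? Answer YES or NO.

[0,6] S   >
  [0,4] S/N   <
    [0,3] NP/N   >
      [0,2] (NP/N)/(N/PP)   <
        [0,1] "here" : S
        [1,2] "ate" : ((NP/N)/(N/PP))\S
      [2,3] "on" : N/PP
    [3,4] "which" : (S/N)\(NP/N)
  [4,6] N   >
    [4,5] N/(N\S)   >T
      [4,5] "song" : S
    [5,6] "saw" : N\S

YES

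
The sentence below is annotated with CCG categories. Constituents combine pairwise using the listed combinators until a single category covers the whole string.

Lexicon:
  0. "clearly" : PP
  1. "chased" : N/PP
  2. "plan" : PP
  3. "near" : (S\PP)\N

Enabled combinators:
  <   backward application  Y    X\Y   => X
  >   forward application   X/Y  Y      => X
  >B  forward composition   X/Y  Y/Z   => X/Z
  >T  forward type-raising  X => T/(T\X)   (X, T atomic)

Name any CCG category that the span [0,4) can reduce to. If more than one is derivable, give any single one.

[0,4] S   >
  [0,1] S/(S\PP)   >T
    [0,1] "clearly" : PP
  [1,4] S\PP   <
    [1,3] N   >
      [1,2] "chased" : N/PP
      [2,3] "plan" : PP
    [3,4] "near" : (S\PP)\N

S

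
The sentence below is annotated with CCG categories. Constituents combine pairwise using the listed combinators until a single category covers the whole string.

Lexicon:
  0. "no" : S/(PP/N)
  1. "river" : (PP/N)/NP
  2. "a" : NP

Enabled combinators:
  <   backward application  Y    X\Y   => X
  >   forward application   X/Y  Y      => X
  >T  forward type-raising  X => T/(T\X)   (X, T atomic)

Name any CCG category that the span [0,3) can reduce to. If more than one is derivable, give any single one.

[0,3] S   >
  [0,1] "no" : S/(PP/N)
  [1,3] PP/N   >
    [1,2] "river" : (PP/N)/NP
    [2,3] "a" : NP

S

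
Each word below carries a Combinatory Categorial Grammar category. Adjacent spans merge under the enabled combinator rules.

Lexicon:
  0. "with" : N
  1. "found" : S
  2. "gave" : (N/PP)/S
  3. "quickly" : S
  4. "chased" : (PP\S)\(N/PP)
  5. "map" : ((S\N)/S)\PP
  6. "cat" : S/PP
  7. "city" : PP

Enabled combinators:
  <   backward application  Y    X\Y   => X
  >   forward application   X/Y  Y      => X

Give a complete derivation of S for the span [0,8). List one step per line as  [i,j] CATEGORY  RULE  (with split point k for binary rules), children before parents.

[0,8] S   <
  [0,1] "with" : N
  [1,8] S\N   >
    [1,6] (S\N)/S   <
      [1,5] PP   <
        [1,2] "found" : S
        [2,5] PP\S   <
          [2,4] N/PP   >
            [2,3] "gave" : (N/PP)/S
            [3,4] "quickly" : S
          [4,5] "chased" : (PP\S)\(N/PP)
      [5,6] "map" : ((S\N)/S)\PP
    [6,8] S   >
      [6,7] "cat" : S/PP
      [7,8] "city" : PP

[0,1] N  lex  "with"
[1,2] S  lex  "found"
[2,3] (N/PP)/S  lex  "gave"
[3,4] S  lex  "quickly"
[2,4] N/PP  >  k=3
[4,5] (PP\S)\(N/PP)  lex  "chased"
[2,5] PP\S  <  k=4
[1,5] PP  <  k=2
[5,6] ((S\N)/S)\PP  lex  "map"
[1,6] (S\N)/S  <  k=5
[6,7] S/PP  lex  "cat"
[7,8] PP  lex  "city"
[6,8] S  >  k=7
[1,8] S\N  >  k=6
[0,8] S  <  k=1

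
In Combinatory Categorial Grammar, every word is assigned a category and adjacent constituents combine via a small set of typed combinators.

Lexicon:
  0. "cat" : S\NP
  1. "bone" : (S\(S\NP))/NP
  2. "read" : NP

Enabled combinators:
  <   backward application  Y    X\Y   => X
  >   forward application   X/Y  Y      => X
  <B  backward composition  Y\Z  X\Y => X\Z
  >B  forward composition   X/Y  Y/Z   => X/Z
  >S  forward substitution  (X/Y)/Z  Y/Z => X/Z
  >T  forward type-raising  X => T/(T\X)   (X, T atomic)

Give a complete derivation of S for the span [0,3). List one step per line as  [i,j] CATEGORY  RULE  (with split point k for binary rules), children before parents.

[0,1] S\NP  lex  "cat"
[1,2] (S\(S\NP))/NP  lex  "bone"
[2,3] NP  lex  "read"
[1,3] S\(S\NP)  >  k=2
[0,3] S  <  k=1

[0,3] S   <
  [0,1] "cat" : S\NP
  [1,3] S\(S\NP)   >
    [1,2] "bone" : (S\(S\NP))/NP
    [2,3] "read" : NP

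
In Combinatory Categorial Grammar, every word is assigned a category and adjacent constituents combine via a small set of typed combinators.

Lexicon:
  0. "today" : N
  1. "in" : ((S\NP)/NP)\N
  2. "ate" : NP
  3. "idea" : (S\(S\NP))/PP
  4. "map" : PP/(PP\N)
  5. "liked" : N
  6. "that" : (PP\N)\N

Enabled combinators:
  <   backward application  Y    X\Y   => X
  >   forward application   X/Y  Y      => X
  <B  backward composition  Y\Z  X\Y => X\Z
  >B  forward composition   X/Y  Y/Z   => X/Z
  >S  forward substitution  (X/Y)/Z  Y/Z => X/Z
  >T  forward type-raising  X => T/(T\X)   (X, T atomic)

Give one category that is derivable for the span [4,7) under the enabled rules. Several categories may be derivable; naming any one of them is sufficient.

[0,7] S   <
  [0,3] S\NP   >
    [0,2] (S\NP)/NP   <
      [0,1] "today" : N
      [1,2] "in" : ((S\NP)/NP)\N
    [2,3] "ate" : NP
  [3,7] S\(S\NP)   >
    [3,4] "idea" : (S\(S\NP))/PP
    [4,7] PP   >
      [4,5] "map" : PP/(PP\N)
      [5,7] PP\N   <
        [5,6] "liked" : N
        [6,7] "that" : (PP\N)\N

PP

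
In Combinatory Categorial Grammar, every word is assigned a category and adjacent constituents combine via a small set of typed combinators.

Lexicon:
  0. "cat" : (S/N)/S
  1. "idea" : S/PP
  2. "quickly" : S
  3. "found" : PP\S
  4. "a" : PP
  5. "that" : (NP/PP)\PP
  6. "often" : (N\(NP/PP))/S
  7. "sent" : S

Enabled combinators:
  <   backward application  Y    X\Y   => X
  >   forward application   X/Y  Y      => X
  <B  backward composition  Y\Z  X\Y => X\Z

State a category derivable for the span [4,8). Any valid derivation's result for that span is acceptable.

[0,8] S   >
  [0,4] S/N   >
    [0,1] "cat" : (S/N)/S
    [1,4] S   >
      [1,2] "idea" : S/PP
      [2,4] PP   <
        [2,3] "quickly" : S
        [3,4] "found" : PP\S
  [4,8] N   <
    [4,5] "a" : PP
    [5,8] N\PP   <B
      [5,6] "that" : (NP/PP)\PP
      [6,8] N\(NP/PP)   >
        [6,7] "often" : (N\(NP/PP))/S
        [7,8] "sent" : S

N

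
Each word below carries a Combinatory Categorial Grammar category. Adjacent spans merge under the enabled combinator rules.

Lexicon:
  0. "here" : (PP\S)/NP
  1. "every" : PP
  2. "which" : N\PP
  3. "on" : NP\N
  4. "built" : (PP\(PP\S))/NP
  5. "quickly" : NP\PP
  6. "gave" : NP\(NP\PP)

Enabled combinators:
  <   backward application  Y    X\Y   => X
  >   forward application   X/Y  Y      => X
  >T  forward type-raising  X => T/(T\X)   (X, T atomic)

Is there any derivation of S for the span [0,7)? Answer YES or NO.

(PP\S)/NP PP N\PP NP\N (PP\(PP\S))/NP NP\PP NP\(NP\PP)
CKY chart[0,7] = {N/(N\PP), NP/(NP\PP), PP, PP/(PP\PP), S/(S\PP)}; S ∉ chart

NO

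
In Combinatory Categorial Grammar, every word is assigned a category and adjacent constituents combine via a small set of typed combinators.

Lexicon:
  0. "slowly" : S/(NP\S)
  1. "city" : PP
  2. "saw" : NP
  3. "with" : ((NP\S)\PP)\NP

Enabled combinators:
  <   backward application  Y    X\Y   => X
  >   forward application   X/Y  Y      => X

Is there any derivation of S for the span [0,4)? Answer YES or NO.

YES

[0,4] S   >
  [0,1] "slowly" : S/(NP\S)
  [1,4] NP\S   <
    [1,2] "city" : PP
    [2,4] (NP\S)\PP   <
      [2,3] "saw" : NP
      [3,4] "with" : ((NP\S)\PP)\NP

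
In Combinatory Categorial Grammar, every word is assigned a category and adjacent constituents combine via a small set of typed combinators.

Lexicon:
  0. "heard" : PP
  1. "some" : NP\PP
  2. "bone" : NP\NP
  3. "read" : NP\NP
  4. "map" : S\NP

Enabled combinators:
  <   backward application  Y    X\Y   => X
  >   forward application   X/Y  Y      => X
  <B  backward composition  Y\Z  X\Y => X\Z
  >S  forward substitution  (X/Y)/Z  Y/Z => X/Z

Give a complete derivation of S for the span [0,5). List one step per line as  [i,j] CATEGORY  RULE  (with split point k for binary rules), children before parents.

[0,5] S   <
  [0,1] "heard" : PP
  [1,5] S\PP   <B
    [1,2] "some" : NP\PP
    [2,5] S\NP   <B
      [2,4] NP\NP   <B
        [2,3] "bone" : NP\NP
        [3,4] "read" : NP\NP
      [4,5] "map" : S\NP

[0,1] PP  lex  "heard"
[1,2] NP\PP  lex  "some"
[2,3] NP\NP  lex  "bone"
[3,4] NP\NP  lex  "read"
[2,4] NP\NP  <B  k=3
[4,5] S\NP  lex  "map"
[2,5] S\NP  <B  k=4
[1,5] S\PP  <B  k=2
[0,5] S  <  k=1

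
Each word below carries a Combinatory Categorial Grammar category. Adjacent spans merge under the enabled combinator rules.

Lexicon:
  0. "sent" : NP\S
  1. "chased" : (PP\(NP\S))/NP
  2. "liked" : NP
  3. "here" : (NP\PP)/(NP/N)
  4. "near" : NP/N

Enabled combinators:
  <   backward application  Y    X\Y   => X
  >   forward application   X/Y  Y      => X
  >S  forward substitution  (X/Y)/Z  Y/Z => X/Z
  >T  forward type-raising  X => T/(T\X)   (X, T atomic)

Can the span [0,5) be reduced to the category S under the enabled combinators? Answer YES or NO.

NP\S (PP\(NP\S))/NP NP (NP\PP)/(NP/N) NP/N
CKY chart[0,5] = {N/(N\NP), NP, NP/(NP\NP), PP/(PP\NP), S/(S\NP)}; S ∉ chart

NO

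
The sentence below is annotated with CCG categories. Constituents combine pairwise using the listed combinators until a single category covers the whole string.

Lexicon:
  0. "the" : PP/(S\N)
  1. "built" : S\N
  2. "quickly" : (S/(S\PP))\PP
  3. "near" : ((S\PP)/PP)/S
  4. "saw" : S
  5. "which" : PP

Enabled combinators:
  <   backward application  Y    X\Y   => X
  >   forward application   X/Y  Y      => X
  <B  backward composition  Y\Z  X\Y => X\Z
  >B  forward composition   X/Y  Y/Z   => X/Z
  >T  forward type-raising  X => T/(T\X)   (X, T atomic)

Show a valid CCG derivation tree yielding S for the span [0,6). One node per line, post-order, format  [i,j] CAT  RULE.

[0,6] S   >
  [0,3] S/(S\PP)   <
    [0,2] PP   >
      [0,1] "the" : PP/(S\N)
      [1,2] "built" : S\N
    [2,3] "quickly" : (S/(S\PP))\PP
  [3,6] S\PP   >
    [3,5] (S\PP)/PP   >
      [3,4] "near" : ((S\PP)/PP)/S
      [4,5] "saw" : S
    [5,6] "which" : PP

[0,1] PP/(S\N)  lex  "the"
[1,2] S\N  lex  "built"
[0,2] PP  >  k=1
[2,3] (S/(S\PP))\PP  lex  "quickly"
[0,3] S/(S\PP)  <  k=2
[3,4] ((S\PP)/PP)/S  lex  "near"
[4,5] S  lex  "saw"
[3,5] (S\PP)/PP  >  k=4
[5,6] PP  lex  "which"
[3,6] S\PP  >  k=5
[0,6] S  >  k=3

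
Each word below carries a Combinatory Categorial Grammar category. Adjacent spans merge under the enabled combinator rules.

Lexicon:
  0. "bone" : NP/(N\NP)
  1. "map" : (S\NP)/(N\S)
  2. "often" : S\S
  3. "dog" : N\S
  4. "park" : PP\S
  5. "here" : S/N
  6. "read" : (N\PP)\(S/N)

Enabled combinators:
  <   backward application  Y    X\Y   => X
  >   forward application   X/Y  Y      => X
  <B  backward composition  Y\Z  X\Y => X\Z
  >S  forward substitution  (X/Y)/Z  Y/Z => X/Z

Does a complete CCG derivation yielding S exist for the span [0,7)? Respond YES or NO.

NO

NP/(N\NP) (S\NP)/(N\S) S\S N\S PP\S S/N (N\PP)\(S/N)
CKY chart[0,7] = {NP}; S ∉ chart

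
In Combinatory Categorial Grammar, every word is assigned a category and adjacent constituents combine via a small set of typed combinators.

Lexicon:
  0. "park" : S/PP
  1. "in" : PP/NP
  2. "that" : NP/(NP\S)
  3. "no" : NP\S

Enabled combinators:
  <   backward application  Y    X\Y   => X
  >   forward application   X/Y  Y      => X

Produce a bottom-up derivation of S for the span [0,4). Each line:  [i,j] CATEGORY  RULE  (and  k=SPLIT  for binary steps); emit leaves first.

[0,4] S   >
  [0,1] "park" : S/PP
  [1,4] PP   >
    [1,2] "in" : PP/NP
    [2,4] NP   >
      [2,3] "that" : NP/(NP\S)
      [3,4] "no" : NP\S

[0,1] S/PP  lex  "park"
[1,2] PP/NP  lex  "in"
[2,3] NP/(NP\S)  lex  "that"
[3,4] NP\S  lex  "no"
[2,4] NP  >  k=3
[1,4] PP  >  k=2
[0,4] S  >  k=1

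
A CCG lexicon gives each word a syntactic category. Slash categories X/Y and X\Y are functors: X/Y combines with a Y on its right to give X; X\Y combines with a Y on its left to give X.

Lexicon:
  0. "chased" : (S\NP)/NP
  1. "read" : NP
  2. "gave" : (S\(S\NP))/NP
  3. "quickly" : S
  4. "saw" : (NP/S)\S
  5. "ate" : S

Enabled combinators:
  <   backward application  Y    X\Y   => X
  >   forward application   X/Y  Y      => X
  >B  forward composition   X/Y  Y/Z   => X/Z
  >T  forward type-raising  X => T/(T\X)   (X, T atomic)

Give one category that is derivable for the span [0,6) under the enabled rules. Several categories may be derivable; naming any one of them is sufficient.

[0,6] S   <
  [0,2] S\NP   >
    [0,1] "chased" : (S\NP)/NP
    [1,2] "read" : NP
  [2,6] S\(S\NP)   >
    [2,3] "gave" : (S\(S\NP))/NP
    [3,6] NP   >
      [3,5] NP/S   <
        [3,4] "quickly" : S
        [4,5] "saw" : (NP/S)\S
      [5,6] "ate" : S

S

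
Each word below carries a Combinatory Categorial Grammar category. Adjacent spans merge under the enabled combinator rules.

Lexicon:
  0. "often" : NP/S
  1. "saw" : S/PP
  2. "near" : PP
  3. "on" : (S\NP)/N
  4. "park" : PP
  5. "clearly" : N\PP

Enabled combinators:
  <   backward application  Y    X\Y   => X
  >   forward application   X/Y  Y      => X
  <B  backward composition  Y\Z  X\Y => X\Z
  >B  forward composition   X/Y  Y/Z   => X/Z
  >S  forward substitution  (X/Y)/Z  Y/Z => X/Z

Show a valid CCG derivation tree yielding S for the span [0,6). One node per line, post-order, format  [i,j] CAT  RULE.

[0,1] NP/S  lex  "often"
[1,2] S/PP  lex  "saw"
[2,3] PP  lex  "near"
[1,3] S  >  k=2
[0,3] NP  >  k=1
[3,4] (S\NP)/N  lex  "on"
[4,5] PP  lex  "park"
[5,6] N\PP  lex  "clearly"
[4,6] N  <  k=5
[3,6] S\NP  >  k=4
[0,6] S  <  k=3

[0,6] S   <
  [0,3] NP   >
    [0,1] "often" : NP/S
    [1,3] S   >
      [1,2] "saw" : S/PP
      [2,3] "near" : PP
  [3,6] S\NP   >
    [3,4] "on" : (S\NP)/N
    [4,6] N   <
      [4,5] "park" : PP
      [5,6] "clearly" : N\PP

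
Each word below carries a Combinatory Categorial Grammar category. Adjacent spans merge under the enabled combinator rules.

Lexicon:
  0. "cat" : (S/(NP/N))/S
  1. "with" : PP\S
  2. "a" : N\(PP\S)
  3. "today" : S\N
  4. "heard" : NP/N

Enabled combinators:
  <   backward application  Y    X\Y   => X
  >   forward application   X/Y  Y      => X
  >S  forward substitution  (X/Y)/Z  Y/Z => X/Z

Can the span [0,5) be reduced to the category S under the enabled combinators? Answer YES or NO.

YES

[0,5] S   >
  [0,4] S/(NP/N)   >
    [0,1] "cat" : (S/(NP/N))/S
    [1,4] S   <
      [1,3] N   <
        [1,2] "with" : PP\S
        [2,3] "a" : N\(PP\S)
      [3,4] "today" : S\N
  [4,5] "heard" : NP/N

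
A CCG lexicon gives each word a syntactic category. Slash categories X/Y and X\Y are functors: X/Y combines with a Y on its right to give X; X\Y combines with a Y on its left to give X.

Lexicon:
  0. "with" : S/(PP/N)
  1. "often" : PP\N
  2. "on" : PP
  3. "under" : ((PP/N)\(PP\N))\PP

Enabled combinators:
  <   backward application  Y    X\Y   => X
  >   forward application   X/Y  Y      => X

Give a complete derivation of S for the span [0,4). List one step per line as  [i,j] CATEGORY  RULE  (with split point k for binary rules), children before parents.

[0,1] S/(PP/N)  lex  "with"
[1,2] PP\N  lex  "often"
[2,3] PP  lex  "on"
[3,4] ((PP/N)\(PP\N))\PP  lex  "under"
[2,4] (PP/N)\(PP\N)  <  k=3
[1,4] PP/N  <  k=2
[0,4] S  >  k=1

[0,4] S   >
  [0,1] "with" : S/(PP/N)
  [1,4] PP/N   <
    [1,2] "often" : PP\N
    [2,4] (PP/N)\(PP\N)   <
      [2,3] "on" : PP
      [3,4] "under" : ((PP/N)\(PP\N))\PP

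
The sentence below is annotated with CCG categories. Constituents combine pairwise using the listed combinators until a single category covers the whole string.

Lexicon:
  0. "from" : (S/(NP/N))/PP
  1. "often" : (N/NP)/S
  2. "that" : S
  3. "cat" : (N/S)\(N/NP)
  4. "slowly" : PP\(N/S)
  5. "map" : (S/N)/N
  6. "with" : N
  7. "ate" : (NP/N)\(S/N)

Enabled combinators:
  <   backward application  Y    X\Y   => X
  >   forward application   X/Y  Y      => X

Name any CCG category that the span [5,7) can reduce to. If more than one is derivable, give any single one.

[0,8] S   >
  [0,5] S/(NP/N)   >
    [0,1] "from" : (S/(NP/N))/PP
    [1,5] PP   <
      [1,4] N/S   <
        [1,3] N/NP   >
          [1,2] "often" : (N/NP)/S
          [2,3] "that" : S
        [3,4] "cat" : (N/S)\(N/NP)
      [4,5] "slowly" : PP\(N/S)
  [5,8] NP/N   <
    [5,7] S/N   >
      [5,6] "map" : (S/N)/N
      [6,7] "with" : N
    [7,8] "ate" : (NP/N)\(S/N)

S/N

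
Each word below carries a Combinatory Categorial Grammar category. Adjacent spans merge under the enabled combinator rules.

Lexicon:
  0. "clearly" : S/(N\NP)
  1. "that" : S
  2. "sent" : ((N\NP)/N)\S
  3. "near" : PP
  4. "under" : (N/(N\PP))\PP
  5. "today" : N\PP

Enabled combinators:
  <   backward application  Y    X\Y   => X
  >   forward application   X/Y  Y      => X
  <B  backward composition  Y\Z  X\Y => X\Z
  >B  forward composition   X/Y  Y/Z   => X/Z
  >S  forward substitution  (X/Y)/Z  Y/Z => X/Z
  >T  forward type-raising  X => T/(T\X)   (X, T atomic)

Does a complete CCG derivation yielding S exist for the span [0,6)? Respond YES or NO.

YES

[0,6] S   >
  [0,3] S/N   >B
    [0,1] "clearly" : S/(N\NP)
    [1,3] (N\NP)/N   <
      [1,2] "that" : S
      [2,3] "sent" : ((N\NP)/N)\S
  [3,6] N   >
    [3,5] N/(N\PP)   <
      [3,4] "near" : PP
      [4,5] "under" : (N/(N\PP))\PP
    [5,6] "today" : N\PP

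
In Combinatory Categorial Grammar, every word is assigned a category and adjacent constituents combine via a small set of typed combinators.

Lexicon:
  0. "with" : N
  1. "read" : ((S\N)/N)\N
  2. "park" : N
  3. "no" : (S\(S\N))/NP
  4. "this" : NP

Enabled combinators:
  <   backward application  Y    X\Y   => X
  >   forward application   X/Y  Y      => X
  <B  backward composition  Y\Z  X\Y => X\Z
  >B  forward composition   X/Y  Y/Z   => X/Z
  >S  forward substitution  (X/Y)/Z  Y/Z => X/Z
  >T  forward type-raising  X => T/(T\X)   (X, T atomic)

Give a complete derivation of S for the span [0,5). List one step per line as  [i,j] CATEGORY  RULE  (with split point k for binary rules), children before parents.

[0,1] N  lex  "with"
[1,2] ((S\N)/N)\N  lex  "read"
[0,2] (S\N)/N  <  k=1
[2,3] N  lex  "park"
[0,3] S\N  >  k=2
[3,4] (S\(S\N))/NP  lex  "no"
[4,5] NP  lex  "this"
[3,5] S\(S\N)  >  k=4
[0,5] S  <  k=3

[0,5] S   <
  [0,3] S\N   >
    [0,2] (S\N)/N   <
      [0,1] "with" : N
      [1,2] "read" : ((S\N)/N)\N
    [2,3] "park" : N
  [3,5] S\(S\N)   >
    [3,4] "no" : (S\(S\N))/NP
    [4,5] "this" : NP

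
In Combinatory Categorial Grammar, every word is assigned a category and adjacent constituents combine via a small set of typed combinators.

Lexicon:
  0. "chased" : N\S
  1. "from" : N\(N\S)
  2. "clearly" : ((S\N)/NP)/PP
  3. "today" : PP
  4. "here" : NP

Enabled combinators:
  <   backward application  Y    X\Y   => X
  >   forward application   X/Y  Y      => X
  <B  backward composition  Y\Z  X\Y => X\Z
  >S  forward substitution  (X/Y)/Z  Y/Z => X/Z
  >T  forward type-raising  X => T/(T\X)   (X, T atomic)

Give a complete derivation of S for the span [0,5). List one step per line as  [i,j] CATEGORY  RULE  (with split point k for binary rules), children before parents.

[0,1] N\S  lex  "chased"
[1,2] N\(N\S)  lex  "from"
[0,2] N  <  k=1
[2,3] ((S\N)/NP)/PP  lex  "clearly"
[3,4] PP  lex  "today"
[2,4] (S\N)/NP  >  k=3
[4,5] NP  lex  "here"
[2,5] S\N  >  k=4
[0,5] S  <  k=2

[0,5] S   <
  [0,2] N   <
    [0,1] "chased" : N\S
    [1,2] "from" : N\(N\S)
  [2,5] S\N   >
    [2,4] (S\N)/NP   >
      [2,3] "clearly" : ((S\N)/NP)/PP
      [3,4] "today" : PP
    [4,5] "here" : NP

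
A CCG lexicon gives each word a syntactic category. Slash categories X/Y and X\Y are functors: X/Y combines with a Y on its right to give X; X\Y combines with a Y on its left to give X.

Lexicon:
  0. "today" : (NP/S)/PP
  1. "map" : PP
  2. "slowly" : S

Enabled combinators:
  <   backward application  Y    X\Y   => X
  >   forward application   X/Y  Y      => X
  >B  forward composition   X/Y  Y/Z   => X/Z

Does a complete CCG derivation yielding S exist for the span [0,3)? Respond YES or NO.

(NP/S)/PP PP S
CKY chart[0,3] = {NP}; S ∉ chart

NO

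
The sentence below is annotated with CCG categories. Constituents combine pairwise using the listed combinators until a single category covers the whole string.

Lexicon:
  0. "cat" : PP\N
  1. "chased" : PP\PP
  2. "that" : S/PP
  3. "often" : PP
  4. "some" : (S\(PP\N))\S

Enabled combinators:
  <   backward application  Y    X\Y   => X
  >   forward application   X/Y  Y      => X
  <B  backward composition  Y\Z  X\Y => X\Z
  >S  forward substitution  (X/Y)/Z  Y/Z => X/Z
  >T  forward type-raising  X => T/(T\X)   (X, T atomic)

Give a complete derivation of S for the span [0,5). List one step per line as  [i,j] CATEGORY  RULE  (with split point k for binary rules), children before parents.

[0,5] S   <
  [0,2] PP\N   <B
    [0,1] "cat" : PP\N
    [1,2] "chased" : PP\PP
  [2,5] S\(PP\N)   <
    [2,4] S   >
      [2,3] "that" : S/PP
      [3,4] "often" : PP
    [4,5] "some" : (S\(PP\N))\S

[0,1] PP\N  lex  "cat"
[1,2] PP\PP  lex  "chased"
[0,2] PP\N  <B  k=1
[2,3] S/PP  lex  "that"
[3,4] PP  lex  "often"
[2,4] S  >  k=3
[4,5] (S\(PP\N))\S  lex  "some"
[2,5] S\(PP\N)  <  k=4
[0,5] S  <  k=2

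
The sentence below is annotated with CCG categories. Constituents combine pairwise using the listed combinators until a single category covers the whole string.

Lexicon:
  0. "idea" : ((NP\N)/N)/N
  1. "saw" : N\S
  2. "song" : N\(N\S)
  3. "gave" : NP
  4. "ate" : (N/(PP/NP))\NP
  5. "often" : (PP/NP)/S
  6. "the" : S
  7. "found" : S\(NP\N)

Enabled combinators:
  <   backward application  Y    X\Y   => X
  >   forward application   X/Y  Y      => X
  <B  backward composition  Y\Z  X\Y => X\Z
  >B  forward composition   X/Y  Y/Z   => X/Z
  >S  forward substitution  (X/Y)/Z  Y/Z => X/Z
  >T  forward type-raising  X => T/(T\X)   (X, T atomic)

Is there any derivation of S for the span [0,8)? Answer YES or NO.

YES

[0,8] S   <
  [0,7] NP\N   >
    [0,3] (NP\N)/N   >
      [0,1] "idea" : ((NP\N)/N)/N
      [1,3] N   <
        [1,2] "saw" : N\S
        [2,3] "song" : N\(N\S)
    [3,7] N   >
      [3,5] N/(PP/NP)   <
        [3,4] "gave" : NP
        [4,5] "ate" : (N/(PP/NP))\NP
      [5,7] PP/NP   >
        [5,6] "often" : (PP/NP)/S
        [6,7] "the" : S
  [7,8] "found" : S\(NP\N)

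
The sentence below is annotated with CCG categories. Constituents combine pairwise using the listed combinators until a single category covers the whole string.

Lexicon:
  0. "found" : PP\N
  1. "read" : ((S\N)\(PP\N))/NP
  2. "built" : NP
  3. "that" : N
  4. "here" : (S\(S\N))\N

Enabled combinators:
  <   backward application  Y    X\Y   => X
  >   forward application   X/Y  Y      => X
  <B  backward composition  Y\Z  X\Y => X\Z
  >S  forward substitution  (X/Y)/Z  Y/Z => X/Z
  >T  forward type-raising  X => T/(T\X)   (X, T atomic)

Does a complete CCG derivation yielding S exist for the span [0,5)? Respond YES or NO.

[0,5] S   <
  [0,3] S\N   <
    [0,1] "found" : PP\N
    [1,3] (S\N)\(PP\N)   >
      [1,2] "read" : ((S\N)\(PP\N))/NP
      [2,3] "built" : NP
  [3,5] S\(S\N)   <
    [3,4] "that" : N
    [4,5] "here" : (S\(S\N))\N

YES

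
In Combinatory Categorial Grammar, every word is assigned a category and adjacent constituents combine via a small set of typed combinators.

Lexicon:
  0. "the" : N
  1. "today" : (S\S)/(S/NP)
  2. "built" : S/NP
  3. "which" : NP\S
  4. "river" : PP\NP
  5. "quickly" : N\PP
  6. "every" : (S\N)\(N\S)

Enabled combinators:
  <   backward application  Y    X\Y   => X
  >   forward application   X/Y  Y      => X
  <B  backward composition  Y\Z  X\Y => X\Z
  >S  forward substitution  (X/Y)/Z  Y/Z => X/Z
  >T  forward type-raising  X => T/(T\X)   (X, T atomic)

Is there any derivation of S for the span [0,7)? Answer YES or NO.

YES

[0,7] S   <
  [0,1] "the" : N
  [1,7] S\N   <
    [1,6] N\S   <B
      [1,3] S\S   >
        [1,2] "today" : (S\S)/(S/NP)
        [2,3] "built" : S/NP
      [3,6] N\S   <B
        [3,4] "which" : NP\S
        [4,6] N\NP   <B
          [4,5] "river" : PP\NP
          [5,6] "quickly" : N\PP
    [6,7] "every" : (S\N)\(N\S)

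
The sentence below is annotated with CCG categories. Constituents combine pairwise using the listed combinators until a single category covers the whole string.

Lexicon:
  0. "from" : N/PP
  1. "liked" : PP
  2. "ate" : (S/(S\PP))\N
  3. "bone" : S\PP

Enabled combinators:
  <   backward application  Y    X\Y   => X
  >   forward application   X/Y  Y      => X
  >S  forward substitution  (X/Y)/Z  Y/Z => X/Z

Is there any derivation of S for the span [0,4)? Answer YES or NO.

YES

[0,4] S   >
  [0,3] S/(S\PP)   <
    [0,2] N   >
      [0,1] "from" : N/PP
      [1,2] "liked" : PP
    [2,3] "ate" : (S/(S\PP))\N
  [3,4] "bone" : S\PP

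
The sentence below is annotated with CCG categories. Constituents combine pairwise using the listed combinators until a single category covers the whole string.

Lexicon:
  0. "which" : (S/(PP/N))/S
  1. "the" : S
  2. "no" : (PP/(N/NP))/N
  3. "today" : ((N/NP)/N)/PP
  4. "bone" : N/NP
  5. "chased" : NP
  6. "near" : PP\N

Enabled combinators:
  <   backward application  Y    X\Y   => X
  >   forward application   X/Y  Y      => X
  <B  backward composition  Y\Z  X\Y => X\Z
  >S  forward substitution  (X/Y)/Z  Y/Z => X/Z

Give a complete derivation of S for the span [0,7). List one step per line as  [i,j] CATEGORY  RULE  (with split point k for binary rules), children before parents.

[0,7] S   >
  [0,2] S/(PP/N)   >
    [0,1] "which" : (S/(PP/N))/S
    [1,2] "the" : S
  [2,7] PP/N   >S
    [2,3] "no" : (PP/(N/NP))/N
    [3,7] (N/NP)/N   >
      [3,4] "today" : ((N/NP)/N)/PP
      [4,7] PP   <
        [4,6] N   >
          [4,5] "bone" : N/NP
          [5,6] "chased" : NP
        [6,7] "near" : PP\N

[0,1] (S/(PP/N))/S  lex  "which"
[1,2] S  lex  "the"
[0,2] S/(PP/N)  >  k=1
[2,3] (PP/(N/NP))/N  lex  "no"
[3,4] ((N/NP)/N)/PP  lex  "today"
[4,5] N/NP  lex  "bone"
[5,6] NP  lex  "chased"
[4,6] N  >  k=5
[6,7] PP\N  lex  "near"
[4,7] PP  <  k=6
[3,7] (N/NP)/N  >  k=4
[2,7] PP/N  >S  k=3
[0,7] S  >  k=2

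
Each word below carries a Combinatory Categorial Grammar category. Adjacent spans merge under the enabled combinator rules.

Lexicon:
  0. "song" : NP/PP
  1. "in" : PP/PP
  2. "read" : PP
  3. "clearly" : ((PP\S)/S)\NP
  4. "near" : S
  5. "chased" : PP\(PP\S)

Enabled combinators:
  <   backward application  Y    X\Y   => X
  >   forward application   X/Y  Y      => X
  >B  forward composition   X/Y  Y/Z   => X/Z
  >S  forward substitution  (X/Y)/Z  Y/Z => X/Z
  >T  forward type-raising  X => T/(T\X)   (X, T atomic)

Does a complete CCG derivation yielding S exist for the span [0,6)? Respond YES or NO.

NP/PP PP/PP PP ((PP\S)/S)\NP S PP\(PP\S)
CKY chart[0,6] = {N/(N\PP), NP/(NP\PP), PP, PP/(PP\PP), S/(S\PP)}; S ∉ chart

NO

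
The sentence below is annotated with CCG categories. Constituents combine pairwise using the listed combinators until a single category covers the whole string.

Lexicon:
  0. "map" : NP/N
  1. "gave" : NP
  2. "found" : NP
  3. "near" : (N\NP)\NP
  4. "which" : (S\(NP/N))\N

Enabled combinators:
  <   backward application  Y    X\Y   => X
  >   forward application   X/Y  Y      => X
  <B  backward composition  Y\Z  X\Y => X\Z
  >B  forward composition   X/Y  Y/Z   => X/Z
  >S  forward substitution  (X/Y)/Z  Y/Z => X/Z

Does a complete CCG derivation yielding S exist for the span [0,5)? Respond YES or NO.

[0,5] S   <
  [0,1] "map" : NP/N
  [1,5] S\(NP/N)   <
    [1,4] N   <
      [1,2] "gave" : NP
      [2,4] N\NP   <
        [2,3] "found" : NP
        [3,4] "near" : (N\NP)\NP
    [4,5] "which" : (S\(NP/N))\N

YES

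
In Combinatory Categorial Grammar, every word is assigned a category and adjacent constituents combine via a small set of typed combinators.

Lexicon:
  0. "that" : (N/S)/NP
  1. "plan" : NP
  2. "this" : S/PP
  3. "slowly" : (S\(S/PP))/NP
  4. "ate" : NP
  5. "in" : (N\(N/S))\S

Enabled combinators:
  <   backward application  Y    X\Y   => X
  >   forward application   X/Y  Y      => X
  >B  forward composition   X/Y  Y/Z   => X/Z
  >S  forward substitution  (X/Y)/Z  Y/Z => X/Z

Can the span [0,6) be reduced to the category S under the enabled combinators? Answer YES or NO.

(N/S)/NP NP S/PP (S\(S/PP))/NP NP (N\(N/S))\S
CKY chart[0,6] = {N}; S ∉ chart

NO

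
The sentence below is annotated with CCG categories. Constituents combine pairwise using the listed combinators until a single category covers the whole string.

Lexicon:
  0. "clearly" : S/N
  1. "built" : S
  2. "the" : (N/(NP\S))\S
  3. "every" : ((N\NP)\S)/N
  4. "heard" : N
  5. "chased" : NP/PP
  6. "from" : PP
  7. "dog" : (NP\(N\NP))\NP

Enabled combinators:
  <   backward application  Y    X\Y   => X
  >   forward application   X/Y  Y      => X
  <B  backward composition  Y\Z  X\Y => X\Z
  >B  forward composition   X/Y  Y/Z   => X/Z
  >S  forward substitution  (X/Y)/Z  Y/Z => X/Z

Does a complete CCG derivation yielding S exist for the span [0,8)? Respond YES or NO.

YES

[0,8] S   >
  [0,1] "clearly" : S/N
  [1,8] N   >
    [1,3] N/(NP\S)   <
      [1,2] "built" : S
      [2,3] "the" : (N/(NP\S))\S
    [3,8] NP\S   <B
      [3,5] (N\NP)\S   >
        [3,4] "every" : ((N\NP)\S)/N
        [4,5] "heard" : N
      [5,8] NP\(N\NP)   <
        [5,7] NP   >
          [5,6] "chased" : NP/PP
          [6,7] "from" : PP
        [7,8] "dog" : (NP\(N\NP))\NP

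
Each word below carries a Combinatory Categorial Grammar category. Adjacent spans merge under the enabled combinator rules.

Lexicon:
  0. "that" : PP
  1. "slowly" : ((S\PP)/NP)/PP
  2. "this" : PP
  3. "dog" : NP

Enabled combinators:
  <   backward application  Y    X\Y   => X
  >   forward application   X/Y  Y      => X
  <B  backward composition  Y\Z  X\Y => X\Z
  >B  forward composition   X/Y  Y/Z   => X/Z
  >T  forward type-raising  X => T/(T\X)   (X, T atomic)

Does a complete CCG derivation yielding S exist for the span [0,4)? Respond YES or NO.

YES

[0,4] S   <
  [0,1] "that" : PP
  [1,4] S\PP   >
    [1,3] (S\PP)/NP   >
      [1,2] "slowly" : ((S\PP)/NP)/PP
      [2,3] "this" : PP
    [3,4] "dog" : NP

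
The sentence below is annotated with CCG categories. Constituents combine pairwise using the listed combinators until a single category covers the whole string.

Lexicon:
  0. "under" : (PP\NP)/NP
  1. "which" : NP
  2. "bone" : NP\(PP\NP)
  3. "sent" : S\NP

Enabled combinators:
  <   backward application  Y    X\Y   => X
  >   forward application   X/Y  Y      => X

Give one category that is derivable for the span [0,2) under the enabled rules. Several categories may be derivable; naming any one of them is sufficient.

PP\NP

[0,4] S   <
  [0,3] NP   <
    [0,2] PP\NP   >
      [0,1] "under" : (PP\NP)/NP
      [1,2] "which" : NP
    [2,3] "bone" : NP\(PP\NP)
  [3,4] "sent" : S\NP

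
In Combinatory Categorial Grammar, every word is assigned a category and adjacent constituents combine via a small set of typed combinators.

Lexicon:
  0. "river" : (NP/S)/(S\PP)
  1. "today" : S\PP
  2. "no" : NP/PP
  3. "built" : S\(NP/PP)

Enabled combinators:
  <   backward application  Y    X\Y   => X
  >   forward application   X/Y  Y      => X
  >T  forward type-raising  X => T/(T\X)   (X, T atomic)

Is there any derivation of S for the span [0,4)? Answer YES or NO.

(NP/S)/(S\PP) S\PP NP/PP S\(NP/PP)
CKY chart[0,4] = {N/(N\NP), NP, NP/(NP\NP), PP/(PP\NP), S/(S\NP)}; S ∉ chart

NO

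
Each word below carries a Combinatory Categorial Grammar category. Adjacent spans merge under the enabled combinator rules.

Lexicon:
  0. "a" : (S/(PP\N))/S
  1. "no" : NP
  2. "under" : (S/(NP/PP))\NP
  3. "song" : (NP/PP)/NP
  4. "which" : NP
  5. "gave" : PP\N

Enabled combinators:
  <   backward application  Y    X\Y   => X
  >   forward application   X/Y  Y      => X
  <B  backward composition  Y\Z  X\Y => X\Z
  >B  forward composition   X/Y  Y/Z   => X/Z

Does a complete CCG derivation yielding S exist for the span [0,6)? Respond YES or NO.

[0,6] S   >
  [0,5] S/(PP\N)   >
    [0,1] "a" : (S/(PP\N))/S
    [1,5] S   >
      [1,3] S/(NP/PP)   <
        [1,2] "no" : NP
        [2,3] "under" : (S/(NP/PP))\NP
      [3,5] NP/PP   >
        [3,4] "song" : (NP/PP)/NP
        [4,5] "which" : NP
  [5,6] "gave" : PP\N

YES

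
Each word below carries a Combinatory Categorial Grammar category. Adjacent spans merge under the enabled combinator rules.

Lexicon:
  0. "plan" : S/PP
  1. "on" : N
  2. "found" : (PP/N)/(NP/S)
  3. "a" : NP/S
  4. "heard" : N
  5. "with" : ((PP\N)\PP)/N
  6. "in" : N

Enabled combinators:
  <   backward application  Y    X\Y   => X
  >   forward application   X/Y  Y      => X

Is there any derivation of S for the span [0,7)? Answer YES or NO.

YES

[0,7] S   >
  [0,1] "plan" : S/PP
  [1,7] PP   <
    [1,2] "on" : N
    [2,7] PP\N   <
      [2,5] PP   >
        [2,4] PP/N   >
          [2,3] "found" : (PP/N)/(NP/S)
          [3,4] "a" : NP/S
        [4,5] "heard" : N
      [5,7] (PP\N)\PP   >
        [5,6] "with" : ((PP\N)\PP)/N
        [6,7] "in" : N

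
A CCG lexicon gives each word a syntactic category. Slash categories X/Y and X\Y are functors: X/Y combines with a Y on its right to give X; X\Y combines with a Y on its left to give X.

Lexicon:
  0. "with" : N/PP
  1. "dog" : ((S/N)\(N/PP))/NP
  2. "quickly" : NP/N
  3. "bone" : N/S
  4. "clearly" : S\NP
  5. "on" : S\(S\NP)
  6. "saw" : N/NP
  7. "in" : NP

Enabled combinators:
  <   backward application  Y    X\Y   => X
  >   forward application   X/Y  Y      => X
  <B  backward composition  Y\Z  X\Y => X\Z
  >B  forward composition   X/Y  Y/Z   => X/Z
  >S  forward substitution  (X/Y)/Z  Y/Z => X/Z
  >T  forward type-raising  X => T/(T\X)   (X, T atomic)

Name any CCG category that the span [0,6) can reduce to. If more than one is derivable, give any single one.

[0,8] S   >
  [0,6] S/N   <
    [0,1] "with" : N/PP
    [1,6] (S/N)\(N/PP)   >
      [1,2] "dog" : ((S/N)\(N/PP))/NP
      [2,6] NP   >
        [2,3] "quickly" : NP/N
        [3,6] N   >
          [3,4] "bone" : N/S
          [4,6] S   <
            [4,5] "clearly" : S\NP
            [5,6] "on" : S\(S\NP)
  [6,8] N   >
    [6,7] "saw" : N/NP
    [7,8] "in" : NP

S/N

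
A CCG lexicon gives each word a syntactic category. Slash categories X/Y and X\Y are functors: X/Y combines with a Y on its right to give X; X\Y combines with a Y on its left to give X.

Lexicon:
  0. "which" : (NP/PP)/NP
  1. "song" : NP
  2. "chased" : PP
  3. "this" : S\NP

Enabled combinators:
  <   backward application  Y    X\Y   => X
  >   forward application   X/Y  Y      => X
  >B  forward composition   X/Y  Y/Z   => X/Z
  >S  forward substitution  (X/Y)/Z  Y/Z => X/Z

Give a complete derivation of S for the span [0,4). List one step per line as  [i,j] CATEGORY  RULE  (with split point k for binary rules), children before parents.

[0,4] S   <
  [0,3] NP   >
    [0,2] NP/PP   >
      [0,1] "which" : (NP/PP)/NP
      [1,2] "song" : NP
    [2,3] "chased" : PP
  [3,4] "this" : S\NP

[0,1] (NP/PP)/NP  lex  "which"
[1,2] NP  lex  "song"
[0,2] NP/PP  >  k=1
[2,3] PP  lex  "chased"
[0,3] NP  >  k=2
[3,4] S\NP  lex  "this"
[0,4] S  <  k=3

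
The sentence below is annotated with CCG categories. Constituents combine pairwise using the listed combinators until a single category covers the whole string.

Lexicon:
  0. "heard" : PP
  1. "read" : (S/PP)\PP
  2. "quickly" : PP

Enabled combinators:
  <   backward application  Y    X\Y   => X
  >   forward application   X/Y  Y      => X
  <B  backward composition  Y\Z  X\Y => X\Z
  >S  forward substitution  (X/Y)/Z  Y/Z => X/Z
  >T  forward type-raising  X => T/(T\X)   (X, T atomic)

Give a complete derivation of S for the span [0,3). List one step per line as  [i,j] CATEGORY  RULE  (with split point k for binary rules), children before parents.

[0,1] PP  lex  "heard"
[1,2] (S/PP)\PP  lex  "read"
[0,2] S/PP  <  k=1
[2,3] PP  lex  "quickly"
[0,3] S  >  k=2

[0,3] S   >
  [0,2] S/PP   <
    [0,1] "heard" : PP
    [1,2] "read" : (S/PP)\PP
  [2,3] "quickly" : PP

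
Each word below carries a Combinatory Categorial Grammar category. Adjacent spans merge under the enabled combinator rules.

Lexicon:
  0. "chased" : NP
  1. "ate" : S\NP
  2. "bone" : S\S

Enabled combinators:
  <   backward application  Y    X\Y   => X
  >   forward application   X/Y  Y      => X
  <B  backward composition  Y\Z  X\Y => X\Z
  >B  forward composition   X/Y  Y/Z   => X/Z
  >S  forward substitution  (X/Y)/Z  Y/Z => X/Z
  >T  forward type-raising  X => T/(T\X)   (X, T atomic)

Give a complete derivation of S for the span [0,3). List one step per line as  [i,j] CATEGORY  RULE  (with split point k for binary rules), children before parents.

[0,1] NP  lex  "chased"
[0,1] S/(S\NP)  >T
[1,2] S\NP  lex  "ate"
[2,3] S\S  lex  "bone"
[1,3] S\NP  <B  k=2
[0,3] S  >  k=1

[0,3] S   >
  [0,1] S/(S\NP)   >T
    [0,1] "chased" : NP
  [1,3] S\NP   <B
    [1,2] "ate" : S\NP
    [2,3] "bone" : S\S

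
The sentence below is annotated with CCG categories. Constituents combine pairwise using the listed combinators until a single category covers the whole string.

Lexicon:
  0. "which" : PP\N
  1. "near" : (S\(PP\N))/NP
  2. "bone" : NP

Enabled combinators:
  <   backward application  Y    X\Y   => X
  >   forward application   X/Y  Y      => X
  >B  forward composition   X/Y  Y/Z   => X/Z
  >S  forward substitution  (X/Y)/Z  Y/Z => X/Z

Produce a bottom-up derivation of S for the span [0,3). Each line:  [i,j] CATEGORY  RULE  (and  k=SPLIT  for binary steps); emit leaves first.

[0,3] S   <
  [0,1] "which" : PP\N
  [1,3] S\(PP\N)   >
    [1,2] "near" : (S\(PP\N))/NP
    [2,3] "bone" : NP

[0,1] PP\N  lex  "which"
[1,2] (S\(PP\N))/NP  lex  "near"
[2,3] NP  lex  "bone"
[1,3] S\(PP\N)  >  k=2
[0,3] S  <  k=1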